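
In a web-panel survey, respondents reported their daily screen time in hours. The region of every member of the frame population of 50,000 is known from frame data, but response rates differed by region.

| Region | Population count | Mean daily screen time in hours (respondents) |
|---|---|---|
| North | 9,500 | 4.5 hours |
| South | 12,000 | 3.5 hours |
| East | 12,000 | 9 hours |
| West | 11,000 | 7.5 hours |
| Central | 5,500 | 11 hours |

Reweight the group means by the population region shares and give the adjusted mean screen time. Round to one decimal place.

6.7

Post-stratification weights by population share, not respondent share:
  North: (9,500/50,000) × 4.5 = 0.855
  South: (12,000/50,000) × 3.5 = 0.84
  East: (12,000/50,000) × 9 = 2.16
  West: (11,000/50,000) × 7.5 = 1.65
  Central: (5,500/50,000) × 11 = 1.21
Post-stratified estimate = 6.715 → 6.7.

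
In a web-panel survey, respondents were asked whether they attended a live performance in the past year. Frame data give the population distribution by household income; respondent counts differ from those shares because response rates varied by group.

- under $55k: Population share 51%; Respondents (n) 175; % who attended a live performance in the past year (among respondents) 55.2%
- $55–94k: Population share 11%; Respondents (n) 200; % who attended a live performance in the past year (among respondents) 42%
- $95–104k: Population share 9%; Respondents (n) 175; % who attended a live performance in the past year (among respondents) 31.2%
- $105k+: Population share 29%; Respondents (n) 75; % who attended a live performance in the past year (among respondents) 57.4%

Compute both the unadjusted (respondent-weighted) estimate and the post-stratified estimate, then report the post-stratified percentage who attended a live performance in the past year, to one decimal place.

Unadjusted (pooled respondent) estimate weights by respondent counts:
  (175/625)×55.2 + (200/625)×42 + (175/625)×31.2 + (75/625)×57.4 = 44.52%
Post-stratifying to population shares instead:
  0.51×55.2 + 0.11×42 + 0.09×31.2 + 0.29×57.4 = 52.226%

52.2%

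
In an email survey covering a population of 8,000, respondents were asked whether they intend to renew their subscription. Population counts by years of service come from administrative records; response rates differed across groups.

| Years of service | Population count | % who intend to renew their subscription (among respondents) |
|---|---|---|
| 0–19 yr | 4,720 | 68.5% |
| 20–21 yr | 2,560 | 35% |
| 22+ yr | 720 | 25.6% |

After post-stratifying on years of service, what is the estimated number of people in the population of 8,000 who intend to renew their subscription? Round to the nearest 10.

Each cell contributes its population count × the respondent rate:
  0–19 yr: 4,720 × 68.5% = 3233.2
  20–21 yr: 2,560 × 35% = 896
  22+ yr: 720 × 25.6% = 184.32
Estimated total = 4313.52 → 4,310.

4,310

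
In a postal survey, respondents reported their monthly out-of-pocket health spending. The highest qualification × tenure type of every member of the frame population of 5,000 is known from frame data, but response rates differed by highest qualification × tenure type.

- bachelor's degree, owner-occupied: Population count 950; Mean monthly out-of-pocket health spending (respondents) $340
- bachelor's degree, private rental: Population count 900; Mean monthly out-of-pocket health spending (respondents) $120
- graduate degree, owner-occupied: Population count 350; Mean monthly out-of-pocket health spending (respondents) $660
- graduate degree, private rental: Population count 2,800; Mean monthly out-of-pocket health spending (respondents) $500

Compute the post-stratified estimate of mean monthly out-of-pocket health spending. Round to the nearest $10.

Weight each group's respondent value by its population share:
  bachelor's degree, owner-occupied: (950/5,000) × 340 = 64.6
  bachelor's degree, private rental: (900/5,000) × 120 = 21.6
  graduate degree, owner-occupied: (350/5,000) × 660 = 46.2
  graduate degree, private rental: (2,800/5,000) × 500 = 280
Post-stratified estimate = 412.4 → $410.

$410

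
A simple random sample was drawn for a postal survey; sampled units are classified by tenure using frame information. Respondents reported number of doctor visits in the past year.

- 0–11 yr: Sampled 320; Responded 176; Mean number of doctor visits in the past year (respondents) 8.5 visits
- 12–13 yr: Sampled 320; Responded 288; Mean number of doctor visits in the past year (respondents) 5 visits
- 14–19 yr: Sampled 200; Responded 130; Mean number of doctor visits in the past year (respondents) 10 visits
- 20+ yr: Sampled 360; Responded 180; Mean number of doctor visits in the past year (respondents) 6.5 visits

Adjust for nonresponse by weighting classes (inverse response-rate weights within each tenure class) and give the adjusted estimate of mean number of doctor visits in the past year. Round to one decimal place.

Response rates by class: 0–11 yr 176/320 = 55%, 12–13 yr 288/320 = 90%, 14–19 yr 130/200 = 65%, 20+ yr 180/360 = 50%.
Weighting each respondent by the inverse class response rate inflates each class back to its sampled size, so the class weight is n_sampled:
  0–11 yr: 320 × 8.5 = 2720
  12–13 yr: 320 × 5 = 1600
  14–19 yr: 200 × 10 = 2000
  20+ yr: 360 × 6.5 = 2340
Adjusted estimate = 8660 / 1,200 = 7.21667 → 7.2.

7.2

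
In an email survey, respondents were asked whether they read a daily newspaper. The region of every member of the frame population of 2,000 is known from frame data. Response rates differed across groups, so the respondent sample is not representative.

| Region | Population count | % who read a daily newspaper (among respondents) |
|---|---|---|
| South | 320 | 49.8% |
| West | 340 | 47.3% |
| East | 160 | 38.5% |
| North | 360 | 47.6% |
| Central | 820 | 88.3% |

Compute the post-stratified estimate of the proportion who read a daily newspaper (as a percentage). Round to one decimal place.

Weight each group's respondent value by its population share:
  South: (320/2,000) × 49.8 = 7.968
  West: (340/2,000) × 47.3 = 8.041
  East: (160/2,000) × 38.5 = 3.08
  North: (360/2,000) × 47.6 = 8.568
  Central: (820/2,000) × 88.3 = 36.203
Post-stratified estimate = 63.86 → 63.9%.

63.9%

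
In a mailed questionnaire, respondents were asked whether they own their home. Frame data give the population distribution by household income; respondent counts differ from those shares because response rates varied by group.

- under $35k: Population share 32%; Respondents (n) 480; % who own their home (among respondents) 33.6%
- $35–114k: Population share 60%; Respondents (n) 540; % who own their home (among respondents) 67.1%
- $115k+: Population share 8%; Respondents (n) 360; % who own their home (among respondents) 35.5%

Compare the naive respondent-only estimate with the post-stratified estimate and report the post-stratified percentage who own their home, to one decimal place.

Without adjustment, the pooled respondent share is:
  (480/1380)×33.6 + (540/1380)×67.1 + (360/1380)×35.5 = 47.2043%
Reweighting by population household income shares:
  0.32×33.6 + 0.6×67.1 + 0.08×35.5 = 53.852%

53.9%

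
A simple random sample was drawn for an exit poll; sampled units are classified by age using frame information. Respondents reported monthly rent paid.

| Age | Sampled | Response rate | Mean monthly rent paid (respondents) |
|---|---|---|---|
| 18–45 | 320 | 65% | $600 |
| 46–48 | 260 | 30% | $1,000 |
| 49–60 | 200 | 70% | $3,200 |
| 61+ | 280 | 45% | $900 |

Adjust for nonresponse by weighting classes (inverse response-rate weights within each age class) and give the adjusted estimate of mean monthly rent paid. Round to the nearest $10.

$1,270

Inverse-response-rate weighting restores each class to its sampled count, so class totals weight by n_sampled:
  18–45: 320 × 600 = 192,000
  46–48: 260 × 1000 = 260,000
  49–60: 200 × 3200 = 640,000
  61+: 280 × 900 = 252,000
Adjusted estimate = 1,344,000 / 1,060 = 1267.92 → $1,270.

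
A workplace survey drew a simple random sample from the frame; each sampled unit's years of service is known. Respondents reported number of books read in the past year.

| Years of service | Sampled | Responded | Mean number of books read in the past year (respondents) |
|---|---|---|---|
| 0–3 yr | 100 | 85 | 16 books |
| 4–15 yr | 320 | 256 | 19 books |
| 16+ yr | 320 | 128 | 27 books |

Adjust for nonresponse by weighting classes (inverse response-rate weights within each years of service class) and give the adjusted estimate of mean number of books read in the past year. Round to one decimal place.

22.1

Class response rates: 0–3 yr 85/100 = 85%, 4–15 yr 256/320 = 80%, 16+ yr 128/320 = 40%.
With weight = n_sampled/n_responded per class, the weighted class total is n_sampled:
  0–3 yr: 100 × 16 = 1600
  4–15 yr: 320 × 19 = 6080
  16+ yr: 320 × 27 = 8640
Adjusted estimate = 16,320 / 740 = 22.0541 → 22.1.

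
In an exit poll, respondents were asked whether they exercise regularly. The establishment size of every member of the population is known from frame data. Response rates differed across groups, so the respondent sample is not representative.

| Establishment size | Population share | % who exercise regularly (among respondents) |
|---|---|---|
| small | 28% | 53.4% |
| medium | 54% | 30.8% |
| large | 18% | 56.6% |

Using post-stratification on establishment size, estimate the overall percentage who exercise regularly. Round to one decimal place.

Reweight to the known establishment size distribution:
  small: 0.28 × 53.4 = 14.952
  medium: 0.54 × 30.8 = 16.632
  large: 0.18 × 56.6 = 10.188
Post-stratified estimate = 41.772 → 41.8%.

41.8%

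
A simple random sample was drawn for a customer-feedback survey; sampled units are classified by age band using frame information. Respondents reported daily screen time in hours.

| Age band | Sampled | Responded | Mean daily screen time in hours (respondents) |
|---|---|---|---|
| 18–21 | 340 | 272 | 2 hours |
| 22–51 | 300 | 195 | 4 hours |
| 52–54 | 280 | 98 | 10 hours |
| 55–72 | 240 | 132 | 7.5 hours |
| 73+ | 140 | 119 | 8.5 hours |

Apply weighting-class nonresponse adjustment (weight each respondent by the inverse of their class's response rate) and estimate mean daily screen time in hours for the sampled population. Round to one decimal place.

5.9

Class response rates: 18–21 272/340 = 80%, 22–51 195/300 = 65%, 52–54 98/280 = 35%, 55–72 132/240 = 55%, 73+ 119/140 = 85%.
With weight = n_sampled/n_responded per class, the weighted class total is n_sampled:
  18–21: 340 × 2 = 680
  22–51: 300 × 4 = 1200
  52–54: 280 × 10 = 2800
  55–72: 240 × 7.5 = 1800
  73+: 140 × 8.5 = 1190
Adjusted estimate = 7670 / 1,300 = 5.9 → 5.9.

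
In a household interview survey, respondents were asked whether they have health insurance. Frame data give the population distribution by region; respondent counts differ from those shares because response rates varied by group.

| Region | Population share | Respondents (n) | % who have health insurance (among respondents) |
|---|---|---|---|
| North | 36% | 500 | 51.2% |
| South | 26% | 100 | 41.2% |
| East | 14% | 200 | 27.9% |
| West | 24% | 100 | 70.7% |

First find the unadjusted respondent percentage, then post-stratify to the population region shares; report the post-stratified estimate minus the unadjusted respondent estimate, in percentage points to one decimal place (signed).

+2.9 percentage points

Unadjusted (pooled respondent) estimate weights by respondent counts:
  (500/900)×51.2 + (100/900)×41.2 + (200/900)×27.9 + (100/900)×70.7 = 47.0778%
Post-stratifying to population shares instead:
  0.36×51.2 + 0.26×41.2 + 0.14×27.9 + 0.24×70.7 = 50.018%
Difference = 50.018 − 47.0778 = 2.9402 pp.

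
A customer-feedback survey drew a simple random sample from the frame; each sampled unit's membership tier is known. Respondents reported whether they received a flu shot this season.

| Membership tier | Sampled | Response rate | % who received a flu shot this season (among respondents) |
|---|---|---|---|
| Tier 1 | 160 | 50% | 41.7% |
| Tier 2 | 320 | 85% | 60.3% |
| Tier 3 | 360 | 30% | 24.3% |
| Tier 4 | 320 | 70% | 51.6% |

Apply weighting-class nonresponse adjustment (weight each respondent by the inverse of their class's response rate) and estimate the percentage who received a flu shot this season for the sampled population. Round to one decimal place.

44.2%

With weight = n_sampled/n_responded per class, the weighted class total is n_sampled:
  Tier 1: 160 × 41.7 = 6672
  Tier 2: 320 × 60.3 = 19,296
  Tier 3: 360 × 24.3 = 8748
  Tier 4: 320 × 51.6 = 16,512
Adjusted estimate = 51,228 / 1,160 = 44.1621 → 44.2%.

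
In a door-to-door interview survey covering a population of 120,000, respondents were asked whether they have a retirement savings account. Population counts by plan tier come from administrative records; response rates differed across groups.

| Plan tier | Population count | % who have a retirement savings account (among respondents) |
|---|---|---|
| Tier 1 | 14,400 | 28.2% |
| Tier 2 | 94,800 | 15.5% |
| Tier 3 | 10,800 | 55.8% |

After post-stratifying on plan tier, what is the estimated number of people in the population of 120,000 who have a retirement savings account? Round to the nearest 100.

Each cell contributes its population count × the respondent rate:
  Tier 1: 14,400 × 28.2% = 4060.8
  Tier 2: 94,800 × 15.5% = 14,694
  Tier 3: 10,800 × 55.8% = 6026.4
Estimated total = 24781.2 → 24,800.

24,800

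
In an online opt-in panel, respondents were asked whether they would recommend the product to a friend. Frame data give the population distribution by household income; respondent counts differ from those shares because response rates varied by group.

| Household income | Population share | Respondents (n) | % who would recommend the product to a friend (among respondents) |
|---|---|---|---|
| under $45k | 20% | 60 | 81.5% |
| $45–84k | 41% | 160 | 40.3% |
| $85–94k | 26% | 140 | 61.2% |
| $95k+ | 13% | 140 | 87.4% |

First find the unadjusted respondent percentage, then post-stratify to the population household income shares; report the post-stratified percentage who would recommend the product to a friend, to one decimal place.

Naive respondent-only estimate (weights = respondent counts):
  (60/500)×81.5 + (160/500)×40.3 + (140/500)×61.2 + (140/500)×87.4 = 64.284%
Reweighting by population household income shares:
  0.2×81.5 + 0.41×40.3 + 0.26×61.2 + 0.13×87.4 = 60.097%

60.1%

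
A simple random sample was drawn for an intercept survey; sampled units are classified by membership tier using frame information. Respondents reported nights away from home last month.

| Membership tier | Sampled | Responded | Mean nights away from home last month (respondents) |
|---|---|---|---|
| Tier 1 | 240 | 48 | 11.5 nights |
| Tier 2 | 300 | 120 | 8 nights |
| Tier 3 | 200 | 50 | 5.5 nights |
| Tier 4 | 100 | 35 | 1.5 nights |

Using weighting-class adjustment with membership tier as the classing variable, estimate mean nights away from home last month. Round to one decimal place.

Response rates by class: Tier 1 48/240 = 20%, Tier 2 120/300 = 40%, Tier 3 50/200 = 25%, Tier 4 35/100 = 35%.
With weight = n_sampled/n_responded per class, the weighted class total is n_sampled:
  Tier 1: 240 × 11.5 = 2760
  Tier 2: 300 × 8 = 2400
  Tier 3: 200 × 5.5 = 1100
  Tier 4: 100 × 1.5 = 150
Adjusted estimate = 6410 / 840 = 7.63095 → 7.6.

7.6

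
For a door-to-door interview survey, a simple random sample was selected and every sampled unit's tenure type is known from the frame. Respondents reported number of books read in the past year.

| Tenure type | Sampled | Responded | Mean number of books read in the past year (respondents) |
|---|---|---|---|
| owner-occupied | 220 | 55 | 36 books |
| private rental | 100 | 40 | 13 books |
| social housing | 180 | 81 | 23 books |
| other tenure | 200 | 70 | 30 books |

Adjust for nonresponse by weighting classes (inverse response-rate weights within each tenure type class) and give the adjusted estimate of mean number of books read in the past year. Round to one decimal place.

Class response rates: owner-occupied 55/220 = 25%, private rental 40/100 = 40%, social housing 81/180 = 45%, other tenure 70/200 = 35%.
Inverse-response-rate weighting restores each class to its sampled count, so class totals weight by n_sampled:
  owner-occupied: 220 × 36 = 7920
  private rental: 100 × 13 = 1300
  social housing: 180 × 23 = 4140
  other tenure: 200 × 30 = 6000
Adjusted estimate = 19,360 / 700 = 27.6571 → 27.7.

27.7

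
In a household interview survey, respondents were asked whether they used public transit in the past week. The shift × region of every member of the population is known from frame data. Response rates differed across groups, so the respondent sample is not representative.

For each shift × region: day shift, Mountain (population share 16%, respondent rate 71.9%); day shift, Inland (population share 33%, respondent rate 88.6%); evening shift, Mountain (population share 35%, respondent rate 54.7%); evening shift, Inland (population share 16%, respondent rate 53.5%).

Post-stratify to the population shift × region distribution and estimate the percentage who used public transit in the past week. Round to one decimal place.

68.4%

Post-stratification weights by population share, not respondent share:
  day shift, Mountain: 0.16 × 71.9 = 11.504
  day shift, Inland: 0.33 × 88.6 = 29.238
  evening shift, Mountain: 0.35 × 54.7 = 19.145
  evening shift, Inland: 0.16 × 53.5 = 8.56
Post-stratified estimate = 68.447 → 68.4%.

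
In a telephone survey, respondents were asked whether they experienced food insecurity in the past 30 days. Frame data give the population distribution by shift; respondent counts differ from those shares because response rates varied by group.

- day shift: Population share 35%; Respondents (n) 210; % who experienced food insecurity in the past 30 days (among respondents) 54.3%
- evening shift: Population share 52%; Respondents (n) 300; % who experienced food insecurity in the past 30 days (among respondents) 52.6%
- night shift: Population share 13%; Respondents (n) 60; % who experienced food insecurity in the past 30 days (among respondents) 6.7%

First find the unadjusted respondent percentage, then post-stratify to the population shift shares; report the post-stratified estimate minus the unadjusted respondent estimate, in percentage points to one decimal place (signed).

Naive respondent-only estimate (weights = respondent counts):
  (210/570)×54.3 + (300/570)×52.6 + (60/570)×6.7 = 48.3947%
Reweighting by population shift shares:
  0.35×54.3 + 0.52×52.6 + 0.13×6.7 = 47.228%
Difference = 47.228 − 48.3947 = -1.1667 pp.

-1.2 percentage points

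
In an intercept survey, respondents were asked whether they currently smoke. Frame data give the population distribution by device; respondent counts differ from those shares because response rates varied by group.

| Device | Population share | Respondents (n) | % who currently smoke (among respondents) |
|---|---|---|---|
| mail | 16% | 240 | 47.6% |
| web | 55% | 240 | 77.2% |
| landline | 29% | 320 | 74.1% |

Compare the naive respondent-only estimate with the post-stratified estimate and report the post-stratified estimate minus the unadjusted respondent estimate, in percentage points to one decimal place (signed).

Naive respondent-only estimate (weights = respondent counts):
  (240/800)×47.6 + (240/800)×77.2 + (320/800)×74.1 = 67.08%
Reweighting by population device shares:
  0.16×47.6 + 0.55×77.2 + 0.29×74.1 = 71.565%
Difference = 71.565 − 67.08 = 4.485 pp.

+4.5 percentage points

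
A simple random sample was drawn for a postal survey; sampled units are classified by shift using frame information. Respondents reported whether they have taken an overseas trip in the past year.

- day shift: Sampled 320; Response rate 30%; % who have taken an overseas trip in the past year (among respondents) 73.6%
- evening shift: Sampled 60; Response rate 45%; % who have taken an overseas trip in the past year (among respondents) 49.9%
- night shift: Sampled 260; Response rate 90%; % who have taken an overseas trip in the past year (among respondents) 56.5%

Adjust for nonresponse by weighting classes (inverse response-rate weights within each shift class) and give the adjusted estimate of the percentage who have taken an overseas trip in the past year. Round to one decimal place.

64.4%

Weighting each respondent by the inverse class response rate inflates each class back to its sampled size, so the class weight is n_sampled:
  day shift: 320 × 73.6 = 23,552
  evening shift: 60 × 49.9 = 2994
  night shift: 260 × 56.5 = 14,690
Adjusted estimate = 41,236 / 640 = 64.4313 → 64.4%.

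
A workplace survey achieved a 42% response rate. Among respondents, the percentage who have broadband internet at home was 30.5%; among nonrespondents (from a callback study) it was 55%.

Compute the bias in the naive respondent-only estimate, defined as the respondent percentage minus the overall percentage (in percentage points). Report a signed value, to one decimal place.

Nonresponse fraction = 1 − 0.42 = 0.58.
Bias = (nonresponse fraction) × (respondent percentage − nonrespondent percentage)
     = 0.58 × (30.5 − 55) = 0.58 × -24.5 = -14.21.

-14.2 percentage points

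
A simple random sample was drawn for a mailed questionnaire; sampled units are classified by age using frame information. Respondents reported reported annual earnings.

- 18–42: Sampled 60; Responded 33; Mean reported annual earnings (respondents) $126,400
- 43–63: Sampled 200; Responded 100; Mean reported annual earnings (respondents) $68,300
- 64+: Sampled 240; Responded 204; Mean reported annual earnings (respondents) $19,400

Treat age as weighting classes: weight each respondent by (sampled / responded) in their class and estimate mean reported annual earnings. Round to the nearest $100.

Class response rates: 18–42 33/60 = 55%, 43–63 100/200 = 50%, 64+ 204/240 = 85%.
Weighting each respondent by the inverse class response rate inflates each class back to its sampled size, so the class weight is n_sampled:
  18–42: 60 × 126,400 = 7,584,000
  43–63: 200 × 68,300 = 13,660,000
  64+: 240 × 19,400 = 4,656,000
Adjusted estimate = 25,900,000 / 500 = 51,800 → $51,800.

$51,800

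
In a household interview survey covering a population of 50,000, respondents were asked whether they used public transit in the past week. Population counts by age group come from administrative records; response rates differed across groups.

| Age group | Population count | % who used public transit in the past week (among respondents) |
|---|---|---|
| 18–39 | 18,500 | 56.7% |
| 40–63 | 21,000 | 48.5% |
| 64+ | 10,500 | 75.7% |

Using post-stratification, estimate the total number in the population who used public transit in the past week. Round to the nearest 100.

28,600

Apply each group's respondent rate to its population count:
  18–39: 18,500 × 56.7% = 10489.5
  40–63: 21,000 × 48.5% = 10,185
  64+: 10,500 × 75.7% = 7948.5
Estimated total = 28,623 → 28,600.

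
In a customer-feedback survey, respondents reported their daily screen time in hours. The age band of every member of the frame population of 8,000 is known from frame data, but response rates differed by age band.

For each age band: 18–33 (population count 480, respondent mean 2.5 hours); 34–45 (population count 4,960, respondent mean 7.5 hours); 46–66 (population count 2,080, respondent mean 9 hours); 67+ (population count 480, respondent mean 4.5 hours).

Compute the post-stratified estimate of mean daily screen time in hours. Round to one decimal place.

Reweight to the known age band distribution:
  18–33: (480/8,000) × 2.5 = 0.15
  34–45: (4,960/8,000) × 7.5 = 4.65
  46–66: (2,080/8,000) × 9 = 2.34
  67+: (480/8,000) × 4.5 = 0.27
Post-stratified estimate = 7.41 → 7.4.

7.4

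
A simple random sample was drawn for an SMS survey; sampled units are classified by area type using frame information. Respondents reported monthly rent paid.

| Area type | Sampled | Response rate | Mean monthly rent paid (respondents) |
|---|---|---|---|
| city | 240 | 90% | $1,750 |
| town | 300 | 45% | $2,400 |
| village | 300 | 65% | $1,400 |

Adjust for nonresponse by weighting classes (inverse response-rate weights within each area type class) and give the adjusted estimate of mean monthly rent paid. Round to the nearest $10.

With weight = n_sampled/n_responded per class, the weighted class total is n_sampled:
  city: 240 × 1750 = 420,000
  town: 300 × 2400 = 720,000
  village: 300 × 1400 = 420,000
Adjusted estimate = 1,560,000 / 840 = 1857.14 → $1,860.

$1,860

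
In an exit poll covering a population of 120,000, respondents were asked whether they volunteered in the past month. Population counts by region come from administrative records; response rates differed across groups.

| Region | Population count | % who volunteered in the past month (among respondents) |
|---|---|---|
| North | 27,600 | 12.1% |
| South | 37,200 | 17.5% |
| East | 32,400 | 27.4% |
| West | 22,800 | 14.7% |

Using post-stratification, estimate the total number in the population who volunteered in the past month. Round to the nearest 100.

Estimated count per cell = population count × respondent percentage:
  North: 27,600 × 12.1% = 3339.6
  South: 37,200 × 17.5% = 6510
  East: 32,400 × 27.4% = 8877.6
  West: 22,800 × 14.7% = 3351.6
Estimated total = 22078.8 → 22,100.

22,100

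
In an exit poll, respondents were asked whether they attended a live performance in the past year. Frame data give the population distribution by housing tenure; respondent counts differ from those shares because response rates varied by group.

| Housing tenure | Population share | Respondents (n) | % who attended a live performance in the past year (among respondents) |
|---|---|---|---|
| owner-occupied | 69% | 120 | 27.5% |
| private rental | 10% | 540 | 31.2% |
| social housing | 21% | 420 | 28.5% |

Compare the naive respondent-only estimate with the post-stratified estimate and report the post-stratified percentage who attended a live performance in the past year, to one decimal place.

Unadjusted (pooled respondent) estimate weights by respondent counts:
  (120/1080)×27.5 + (540/1080)×31.2 + (420/1080)×28.5 = 29.7389%
Post-stratifying to population shares instead:
  0.69×27.5 + 0.1×31.2 + 0.21×28.5 = 28.08%

28.1%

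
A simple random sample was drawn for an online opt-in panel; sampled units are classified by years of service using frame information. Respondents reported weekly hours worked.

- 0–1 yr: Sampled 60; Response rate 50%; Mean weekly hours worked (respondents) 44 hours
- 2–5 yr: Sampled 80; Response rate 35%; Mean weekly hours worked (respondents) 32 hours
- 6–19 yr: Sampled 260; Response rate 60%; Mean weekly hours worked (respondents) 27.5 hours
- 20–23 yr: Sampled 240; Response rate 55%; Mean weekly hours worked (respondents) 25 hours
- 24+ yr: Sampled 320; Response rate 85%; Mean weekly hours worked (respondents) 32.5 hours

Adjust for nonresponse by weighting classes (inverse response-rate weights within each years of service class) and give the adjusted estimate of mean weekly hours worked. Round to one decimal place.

29.9

With weight = n_sampled/n_responded per class, the weighted class total is n_sampled:
  0–1 yr: 60 × 44 = 2640
  2–5 yr: 80 × 32 = 2560
  6–19 yr: 260 × 27.5 = 7150
  20–23 yr: 240 × 25 = 6000
  24+ yr: 320 × 32.5 = 10,400
Adjusted estimate = 28,750 / 960 = 29.9479 → 29.9.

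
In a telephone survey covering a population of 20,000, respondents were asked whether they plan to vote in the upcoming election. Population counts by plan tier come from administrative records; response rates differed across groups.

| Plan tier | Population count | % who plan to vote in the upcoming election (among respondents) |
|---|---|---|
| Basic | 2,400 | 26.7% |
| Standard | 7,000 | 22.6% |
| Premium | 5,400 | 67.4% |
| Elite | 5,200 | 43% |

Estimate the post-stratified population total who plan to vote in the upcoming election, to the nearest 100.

Apply each group's respondent rate to its population count:
  Basic: 2,400 × 26.7% = 640.8
  Standard: 7,000 × 22.6% = 1582
  Premium: 5,400 × 67.4% = 3639.6
  Elite: 5,200 × 43% = 2236
Estimated total = 8098.4 → 8,100.

8,100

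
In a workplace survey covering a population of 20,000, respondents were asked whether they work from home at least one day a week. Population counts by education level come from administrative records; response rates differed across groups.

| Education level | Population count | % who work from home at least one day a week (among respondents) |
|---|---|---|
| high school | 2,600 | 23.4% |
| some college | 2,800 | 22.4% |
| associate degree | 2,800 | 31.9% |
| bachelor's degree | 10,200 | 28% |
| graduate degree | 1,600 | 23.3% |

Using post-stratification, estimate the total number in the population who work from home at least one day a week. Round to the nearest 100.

Each cell contributes its population count × the respondent rate:
  high school: 2,600 × 23.4% = 608.4
  some college: 2,800 × 22.4% = 627.2
  associate degree: 2,800 × 31.9% = 893.2
  bachelor's degree: 10,200 × 28% = 2856
  graduate degree: 1,600 × 23.3% = 372.8
Estimated total = 5357.6 → 5,400.

5,400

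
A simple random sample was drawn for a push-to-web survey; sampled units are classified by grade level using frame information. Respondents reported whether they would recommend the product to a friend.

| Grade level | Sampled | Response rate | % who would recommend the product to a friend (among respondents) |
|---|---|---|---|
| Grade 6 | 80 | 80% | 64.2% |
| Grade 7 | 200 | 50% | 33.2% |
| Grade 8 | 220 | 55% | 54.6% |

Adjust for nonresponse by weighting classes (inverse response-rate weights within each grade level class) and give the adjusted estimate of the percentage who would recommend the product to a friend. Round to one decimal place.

Each respondent's weight = sampled/responded in their class; summing within a class gives n_sampled, so:
  Grade 6: 80 × 64.2 = 5136
  Grade 7: 200 × 33.2 = 6640
  Grade 8: 220 × 54.6 = 12,012
Adjusted estimate = 23,788 / 500 = 47.576 → 47.6%.

47.6%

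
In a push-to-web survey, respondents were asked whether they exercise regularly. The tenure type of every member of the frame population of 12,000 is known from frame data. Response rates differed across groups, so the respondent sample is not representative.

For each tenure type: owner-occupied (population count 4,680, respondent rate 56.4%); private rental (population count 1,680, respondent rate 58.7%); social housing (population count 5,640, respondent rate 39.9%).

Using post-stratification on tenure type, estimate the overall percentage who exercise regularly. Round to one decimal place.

Reweight to the known tenure type distribution:
  owner-occupied: (4,680/12,000) × 56.4 = 21.996
  private rental: (1,680/12,000) × 58.7 = 8.218
  social housing: (5,640/12,000) × 39.9 = 18.753
Post-stratified estimate = 48.967 → 49.0%.

49.0%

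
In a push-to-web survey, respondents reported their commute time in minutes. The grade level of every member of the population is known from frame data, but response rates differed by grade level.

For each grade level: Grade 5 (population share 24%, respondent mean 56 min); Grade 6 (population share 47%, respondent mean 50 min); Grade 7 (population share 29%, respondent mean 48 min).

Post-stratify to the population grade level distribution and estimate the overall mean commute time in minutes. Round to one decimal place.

Reweight to the known grade level distribution:
  Grade 5: 0.24 × 56 = 13.44
  Grade 6: 0.47 × 50 = 23.5
  Grade 7: 0.29 × 48 = 13.92
Post-stratified estimate = 50.86 → 50.9.

50.9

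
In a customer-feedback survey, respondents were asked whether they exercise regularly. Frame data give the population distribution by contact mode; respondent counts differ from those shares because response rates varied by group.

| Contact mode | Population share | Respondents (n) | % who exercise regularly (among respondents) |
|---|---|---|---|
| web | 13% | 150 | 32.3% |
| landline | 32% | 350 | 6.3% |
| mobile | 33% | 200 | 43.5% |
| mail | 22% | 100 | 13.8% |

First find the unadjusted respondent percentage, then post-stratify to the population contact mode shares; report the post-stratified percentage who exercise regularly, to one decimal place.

23.6%

Naive respondent-only estimate (weights = respondent counts):
  (150/800)×32.3 + (350/800)×6.3 + (200/800)×43.5 + (100/800)×13.8 = 21.4125%
Reweighting by population contact mode shares:
  0.13×32.3 + 0.32×6.3 + 0.33×43.5 + 0.22×13.8 = 23.606%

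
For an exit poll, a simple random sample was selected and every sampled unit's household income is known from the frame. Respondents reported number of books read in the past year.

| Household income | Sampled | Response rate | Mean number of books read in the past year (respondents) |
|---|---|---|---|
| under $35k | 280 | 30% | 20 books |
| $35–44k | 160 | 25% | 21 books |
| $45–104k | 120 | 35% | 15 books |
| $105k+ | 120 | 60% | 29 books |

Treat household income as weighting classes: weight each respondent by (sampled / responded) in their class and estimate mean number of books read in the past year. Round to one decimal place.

With weight = n_sampled/n_responded per class, the weighted class total is n_sampled:
  under $35k: 280 × 20 = 5600
  $35–44k: 160 × 21 = 3360
  $45–104k: 120 × 15 = 1800
  $105k+: 120 × 29 = 3480
Adjusted estimate = 14,240 / 680 = 20.9412 → 20.9.

20.9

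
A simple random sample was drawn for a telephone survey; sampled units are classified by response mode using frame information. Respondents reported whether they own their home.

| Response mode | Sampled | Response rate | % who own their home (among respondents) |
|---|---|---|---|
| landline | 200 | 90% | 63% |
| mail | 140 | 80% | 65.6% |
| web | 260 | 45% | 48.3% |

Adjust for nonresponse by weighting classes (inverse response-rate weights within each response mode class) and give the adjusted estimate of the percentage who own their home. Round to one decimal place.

Inverse-response-rate weighting restores each class to its sampled count, so class totals weight by n_sampled:
  landline: 200 × 63 = 12,600
  mail: 140 × 65.6 = 9184
  web: 260 × 48.3 = 12,558
Adjusted estimate = 34,342 / 600 = 57.2367 → 57.2%.

57.2%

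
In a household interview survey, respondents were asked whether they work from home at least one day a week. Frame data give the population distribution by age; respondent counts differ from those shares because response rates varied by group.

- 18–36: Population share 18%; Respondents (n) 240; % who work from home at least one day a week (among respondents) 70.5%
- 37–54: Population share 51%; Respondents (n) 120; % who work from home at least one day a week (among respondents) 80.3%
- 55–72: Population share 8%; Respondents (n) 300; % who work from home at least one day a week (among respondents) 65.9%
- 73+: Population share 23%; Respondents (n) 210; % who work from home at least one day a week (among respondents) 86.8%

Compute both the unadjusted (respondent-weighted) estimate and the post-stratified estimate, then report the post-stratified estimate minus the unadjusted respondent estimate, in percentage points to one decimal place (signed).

Without adjustment, the pooled respondent share is:
  (240/870)×70.5 + (120/870)×80.3 + (300/870)×65.9 + (210/870)×86.8 = 74.2%
Post-stratified estimate weights by population shares:
  0.18×70.5 + 0.51×80.3 + 0.08×65.9 + 0.23×86.8 = 78.879%
Difference = 78.879 − 74.2 = 4.679 pp.

+4.7 percentage points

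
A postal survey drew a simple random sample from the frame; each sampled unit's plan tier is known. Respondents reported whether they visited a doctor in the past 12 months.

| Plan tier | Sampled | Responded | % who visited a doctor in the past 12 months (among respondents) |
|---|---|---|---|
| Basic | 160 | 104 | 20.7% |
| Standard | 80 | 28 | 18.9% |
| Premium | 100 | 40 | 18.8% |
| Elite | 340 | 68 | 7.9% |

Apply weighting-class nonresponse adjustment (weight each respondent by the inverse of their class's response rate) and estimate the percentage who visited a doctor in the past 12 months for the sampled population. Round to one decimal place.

Class response rates: Basic 104/160 = 65%, Standard 28/80 = 35%, Premium 40/100 = 40%, Elite 68/340 = 20%.
With weight = n_sampled/n_responded per class, the weighted class total is n_sampled:
  Basic: 160 × 20.7 = 3312
  Standard: 80 × 18.9 = 1512
  Premium: 100 × 18.8 = 1880
  Elite: 340 × 7.9 = 2686
Adjusted estimate = 9390 / 680 = 13.8088 → 13.8%.

13.8%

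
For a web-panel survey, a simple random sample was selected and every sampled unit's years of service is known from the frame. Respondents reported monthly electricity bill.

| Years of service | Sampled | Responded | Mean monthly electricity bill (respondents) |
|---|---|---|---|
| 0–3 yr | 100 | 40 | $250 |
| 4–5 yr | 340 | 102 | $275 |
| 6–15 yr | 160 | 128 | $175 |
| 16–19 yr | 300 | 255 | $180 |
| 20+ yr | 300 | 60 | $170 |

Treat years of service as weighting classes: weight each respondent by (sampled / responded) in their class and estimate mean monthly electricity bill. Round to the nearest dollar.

Response rates by class: 0–3 yr 40/100 = 40%, 4–5 yr 102/340 = 30%, 6–15 yr 128/160 = 80%, 16–19 yr 255/300 = 85%, 20+ yr 60/300 = 20%.
Each respondent's weight = sampled/responded in their class; summing within a class gives n_sampled, so:
  0–3 yr: 100 × 250 = 25,000
  4–5 yr: 340 × 275 = 93,500
  6–15 yr: 160 × 175 = 28,000
  16–19 yr: 300 × 180 = 54,000
  20+ yr: 300 × 170 = 51,000
Adjusted estimate = 251,500 / 1,200 = 209.583 → $210.

$210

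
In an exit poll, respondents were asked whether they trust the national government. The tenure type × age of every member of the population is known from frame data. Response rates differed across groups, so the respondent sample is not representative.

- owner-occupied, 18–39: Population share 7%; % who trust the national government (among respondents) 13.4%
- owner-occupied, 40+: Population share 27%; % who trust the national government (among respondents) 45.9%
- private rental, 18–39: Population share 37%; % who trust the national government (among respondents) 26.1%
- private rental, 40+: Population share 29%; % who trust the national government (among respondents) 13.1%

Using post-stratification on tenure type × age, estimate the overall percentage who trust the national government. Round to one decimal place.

Reweight to the known tenure type × age distribution:
  owner-occupied, 18–39: 0.07 × 13.4 = 0.938
  owner-occupied, 40+: 0.27 × 45.9 = 12.393
  private rental, 18–39: 0.37 × 26.1 = 9.657
  private rental, 40+: 0.29 × 13.1 = 3.799
Post-stratified estimate = 26.787 → 26.8%.

26.8%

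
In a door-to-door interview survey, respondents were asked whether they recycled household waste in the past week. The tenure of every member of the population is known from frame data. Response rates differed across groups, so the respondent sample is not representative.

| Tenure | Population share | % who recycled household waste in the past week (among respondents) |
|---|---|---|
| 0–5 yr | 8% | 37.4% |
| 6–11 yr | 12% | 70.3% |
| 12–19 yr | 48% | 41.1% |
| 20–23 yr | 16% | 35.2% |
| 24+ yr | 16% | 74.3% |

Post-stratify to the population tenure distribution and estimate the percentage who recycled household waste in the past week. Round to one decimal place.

Reweight to the known tenure distribution:
  0–5 yr: 0.08 × 37.4 = 2.992
  6–11 yr: 0.12 × 70.3 = 8.436
  12–19 yr: 0.48 × 41.1 = 19.728
  20–23 yr: 0.16 × 35.2 = 5.632
  24+ yr: 0.16 × 74.3 = 11.888
Post-stratified estimate = 48.676 → 48.7%.

48.7%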